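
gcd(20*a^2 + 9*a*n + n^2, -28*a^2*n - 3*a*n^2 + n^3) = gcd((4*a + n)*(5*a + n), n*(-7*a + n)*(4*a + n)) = 4*a + n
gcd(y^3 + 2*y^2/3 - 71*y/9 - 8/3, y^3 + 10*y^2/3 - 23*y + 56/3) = y - 8/3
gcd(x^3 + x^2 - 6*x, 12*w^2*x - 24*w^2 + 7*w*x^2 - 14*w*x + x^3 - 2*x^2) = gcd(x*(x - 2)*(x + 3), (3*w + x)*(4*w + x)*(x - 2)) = x - 2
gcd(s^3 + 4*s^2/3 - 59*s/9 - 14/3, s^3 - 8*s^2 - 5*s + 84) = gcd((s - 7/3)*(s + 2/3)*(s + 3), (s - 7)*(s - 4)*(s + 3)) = s + 3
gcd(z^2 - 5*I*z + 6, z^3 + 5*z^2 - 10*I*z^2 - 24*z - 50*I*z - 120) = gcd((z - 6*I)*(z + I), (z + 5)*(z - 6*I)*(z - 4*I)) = z - 6*I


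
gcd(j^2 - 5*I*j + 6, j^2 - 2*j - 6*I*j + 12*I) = j - 6*I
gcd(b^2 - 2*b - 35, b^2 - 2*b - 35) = b^2 - 2*b - 35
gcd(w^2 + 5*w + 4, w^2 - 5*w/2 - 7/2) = w + 1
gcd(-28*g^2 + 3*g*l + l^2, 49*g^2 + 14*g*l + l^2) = 7*g + l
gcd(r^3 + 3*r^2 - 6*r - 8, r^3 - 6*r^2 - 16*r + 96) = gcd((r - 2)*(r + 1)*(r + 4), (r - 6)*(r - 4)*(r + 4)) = r + 4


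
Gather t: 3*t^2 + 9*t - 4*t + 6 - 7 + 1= 3*t^2 + 5*t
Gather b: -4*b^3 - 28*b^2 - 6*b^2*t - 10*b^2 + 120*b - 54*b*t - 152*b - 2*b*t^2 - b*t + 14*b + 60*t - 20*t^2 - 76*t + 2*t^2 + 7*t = -4*b^3 + b^2*(-6*t - 38) + b*(-2*t^2 - 55*t - 18) - 18*t^2 - 9*t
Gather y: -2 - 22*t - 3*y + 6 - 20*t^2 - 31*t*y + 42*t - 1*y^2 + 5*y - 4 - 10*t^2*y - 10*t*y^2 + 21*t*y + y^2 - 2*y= -20*t^2 - 10*t*y^2 + 20*t + y*(-10*t^2 - 10*t)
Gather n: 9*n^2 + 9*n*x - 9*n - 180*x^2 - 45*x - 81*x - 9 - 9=9*n^2 + n*(9*x - 9) - 180*x^2 - 126*x - 18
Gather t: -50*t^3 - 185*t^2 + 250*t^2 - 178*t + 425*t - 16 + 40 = -50*t^3 + 65*t^2 + 247*t + 24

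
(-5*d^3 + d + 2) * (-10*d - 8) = 50*d^4 + 40*d^3 - 10*d^2 - 28*d - 16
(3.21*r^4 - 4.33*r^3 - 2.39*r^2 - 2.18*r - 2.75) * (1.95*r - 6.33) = 6.2595*r^5 - 28.7628*r^4 + 22.7484*r^3 + 10.8777*r^2 + 8.4369*r + 17.4075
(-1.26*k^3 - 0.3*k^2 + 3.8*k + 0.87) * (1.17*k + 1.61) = -1.4742*k^4 - 2.3796*k^3 + 3.963*k^2 + 7.1359*k + 1.4007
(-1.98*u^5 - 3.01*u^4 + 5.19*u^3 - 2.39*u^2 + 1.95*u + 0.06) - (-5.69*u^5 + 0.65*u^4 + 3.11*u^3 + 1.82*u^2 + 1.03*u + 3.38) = 3.71*u^5 - 3.66*u^4 + 2.08*u^3 - 4.21*u^2 + 0.92*u - 3.32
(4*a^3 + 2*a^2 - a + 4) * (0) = 0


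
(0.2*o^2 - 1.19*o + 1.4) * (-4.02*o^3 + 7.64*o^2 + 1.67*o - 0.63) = -0.804*o^5 + 6.3118*o^4 - 14.3856*o^3 + 8.5827*o^2 + 3.0877*o - 0.882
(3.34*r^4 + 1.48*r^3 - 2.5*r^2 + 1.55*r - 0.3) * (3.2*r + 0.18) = 10.688*r^5 + 5.3372*r^4 - 7.7336*r^3 + 4.51*r^2 - 0.681*r - 0.054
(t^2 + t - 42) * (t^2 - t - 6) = t^4 - 49*t^2 + 36*t + 252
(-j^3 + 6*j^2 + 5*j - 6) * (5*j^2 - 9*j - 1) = -5*j^5 + 39*j^4 - 28*j^3 - 81*j^2 + 49*j + 6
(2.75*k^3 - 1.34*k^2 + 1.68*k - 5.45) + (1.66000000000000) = 2.75*k^3 - 1.34*k^2 + 1.68*k - 3.79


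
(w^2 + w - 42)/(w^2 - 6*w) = (w + 7)/w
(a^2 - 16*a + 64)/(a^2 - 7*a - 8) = (a - 8)/(a + 1)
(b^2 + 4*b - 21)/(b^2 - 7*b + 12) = (b + 7)/(b - 4)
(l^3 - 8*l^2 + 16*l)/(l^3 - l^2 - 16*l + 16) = l*(l - 4)/(l^2 + 3*l - 4)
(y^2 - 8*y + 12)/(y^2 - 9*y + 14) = (y - 6)/(y - 7)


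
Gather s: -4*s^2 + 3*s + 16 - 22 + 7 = -4*s^2 + 3*s + 1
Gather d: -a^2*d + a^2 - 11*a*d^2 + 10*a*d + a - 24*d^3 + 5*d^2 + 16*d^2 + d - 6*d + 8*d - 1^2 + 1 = a^2 + a - 24*d^3 + d^2*(21 - 11*a) + d*(-a^2 + 10*a + 3)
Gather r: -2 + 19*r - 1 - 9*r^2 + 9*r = -9*r^2 + 28*r - 3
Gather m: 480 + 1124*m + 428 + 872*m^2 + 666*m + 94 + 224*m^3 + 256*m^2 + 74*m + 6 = 224*m^3 + 1128*m^2 + 1864*m + 1008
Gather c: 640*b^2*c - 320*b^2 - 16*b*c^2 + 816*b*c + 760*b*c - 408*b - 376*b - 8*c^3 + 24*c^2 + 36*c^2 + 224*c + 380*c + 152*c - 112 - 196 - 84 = -320*b^2 - 784*b - 8*c^3 + c^2*(60 - 16*b) + c*(640*b^2 + 1576*b + 756) - 392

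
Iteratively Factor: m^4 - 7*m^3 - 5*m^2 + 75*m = (m + 3)*(m^3 - 10*m^2 + 25*m) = (m - 5)*(m + 3)*(m^2 - 5*m) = m*(m - 5)*(m + 3)*(m - 5)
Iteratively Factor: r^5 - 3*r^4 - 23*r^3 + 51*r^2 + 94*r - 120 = (r - 3)*(r^4 - 23*r^2 - 18*r + 40) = (r - 5)*(r - 3)*(r^3 + 5*r^2 + 2*r - 8) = (r - 5)*(r - 3)*(r + 2)*(r^2 + 3*r - 4) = (r - 5)*(r - 3)*(r - 1)*(r + 2)*(r + 4)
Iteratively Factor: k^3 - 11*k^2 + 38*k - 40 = (k - 2)*(k^2 - 9*k + 20) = (k - 5)*(k - 2)*(k - 4)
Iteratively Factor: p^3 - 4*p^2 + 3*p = (p - 1)*(p^2 - 3*p) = (p - 3)*(p - 1)*(p)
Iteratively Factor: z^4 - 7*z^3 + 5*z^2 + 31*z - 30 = (z - 5)*(z^3 - 2*z^2 - 5*z + 6) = (z - 5)*(z - 3)*(z^2 + z - 2) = (z - 5)*(z - 3)*(z - 1)*(z + 2)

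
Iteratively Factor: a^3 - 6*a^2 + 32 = (a - 4)*(a^2 - 2*a - 8) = (a - 4)*(a + 2)*(a - 4)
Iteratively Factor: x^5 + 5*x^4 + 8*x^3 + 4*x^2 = (x)*(x^4 + 5*x^3 + 8*x^2 + 4*x) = x^2*(x^3 + 5*x^2 + 8*x + 4) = x^2*(x + 2)*(x^2 + 3*x + 2) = x^2*(x + 2)^2*(x + 1)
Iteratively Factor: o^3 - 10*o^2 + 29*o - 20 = (o - 4)*(o^2 - 6*o + 5) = (o - 4)*(o - 1)*(o - 5)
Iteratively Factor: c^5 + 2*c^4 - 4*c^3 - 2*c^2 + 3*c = (c)*(c^4 + 2*c^3 - 4*c^2 - 2*c + 3) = c*(c + 3)*(c^3 - c^2 - c + 1) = c*(c - 1)*(c + 3)*(c^2 - 1) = c*(c - 1)*(c + 1)*(c + 3)*(c - 1)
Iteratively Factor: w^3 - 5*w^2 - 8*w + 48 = (w + 3)*(w^2 - 8*w + 16) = (w - 4)*(w + 3)*(w - 4)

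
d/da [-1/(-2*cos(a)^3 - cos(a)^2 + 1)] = 2*(3*cos(a) + 1)*sin(a)*cos(a)/(2*cos(a)^3 + cos(a)^2 - 1)^2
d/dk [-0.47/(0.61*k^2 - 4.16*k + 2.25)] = (0.5734*k - 1.9552)/(0.61*k^2 - 4.16*k + 2.25)^2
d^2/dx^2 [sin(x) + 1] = -sin(x)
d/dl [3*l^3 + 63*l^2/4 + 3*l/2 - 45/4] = 9*l^2 + 63*l/2 + 3/2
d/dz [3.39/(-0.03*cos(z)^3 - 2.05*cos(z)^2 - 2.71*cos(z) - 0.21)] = (0.3051*sin(z)^2 - 13.899*cos(z) - 9.492)*sin(z)/(0.03*cos(z)^3 + 2.05*cos(z)^2 + 2.71*cos(z) + 0.21)^2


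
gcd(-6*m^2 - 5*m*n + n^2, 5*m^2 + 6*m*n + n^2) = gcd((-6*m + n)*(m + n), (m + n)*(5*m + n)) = m + n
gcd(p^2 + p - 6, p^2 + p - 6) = p^2 + p - 6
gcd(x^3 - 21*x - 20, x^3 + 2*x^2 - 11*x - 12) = x^2 + 5*x + 4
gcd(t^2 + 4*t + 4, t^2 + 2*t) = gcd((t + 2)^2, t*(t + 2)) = t + 2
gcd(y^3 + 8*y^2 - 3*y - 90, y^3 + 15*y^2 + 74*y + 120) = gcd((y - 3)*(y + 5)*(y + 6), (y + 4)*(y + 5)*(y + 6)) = y^2 + 11*y + 30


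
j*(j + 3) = j^2 + 3*j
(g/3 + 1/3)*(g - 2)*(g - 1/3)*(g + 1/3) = g^4/3 - g^3/3 - 19*g^2/27 + g/27 + 2/27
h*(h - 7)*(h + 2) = h^3 - 5*h^2 - 14*h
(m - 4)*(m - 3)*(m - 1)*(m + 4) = m^4 - 4*m^3 - 13*m^2 + 64*m - 48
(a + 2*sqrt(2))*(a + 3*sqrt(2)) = a^2 + 5*sqrt(2)*a + 12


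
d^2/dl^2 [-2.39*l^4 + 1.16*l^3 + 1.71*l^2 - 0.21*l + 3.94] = -28.68*l^2 + 6.96*l + 3.42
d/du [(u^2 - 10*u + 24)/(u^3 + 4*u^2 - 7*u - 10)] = (-u^4 + 20*u^3 - 39*u^2 - 212*u + 268)/(u^6 + 8*u^5 + 2*u^4 - 76*u^3 - 31*u^2 + 140*u + 100)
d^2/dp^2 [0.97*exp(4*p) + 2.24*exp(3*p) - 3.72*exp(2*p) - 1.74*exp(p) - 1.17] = (15.52*exp(3*p) + 20.16*exp(2*p) - 14.88*exp(p) - 1.74)*exp(p)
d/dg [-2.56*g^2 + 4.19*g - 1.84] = 4.19 - 5.12*g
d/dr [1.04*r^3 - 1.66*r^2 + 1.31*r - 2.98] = 3.12*r^2 - 3.32*r + 1.31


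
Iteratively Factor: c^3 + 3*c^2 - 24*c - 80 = (c + 4)*(c^2 - c - 20) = (c - 5)*(c + 4)*(c + 4)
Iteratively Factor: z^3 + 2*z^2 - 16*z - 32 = (z + 2)*(z^2 - 16) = (z + 2)*(z + 4)*(z - 4)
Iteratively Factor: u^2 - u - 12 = (u - 4)*(u + 3)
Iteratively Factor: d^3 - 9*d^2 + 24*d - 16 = (d - 1)*(d^2 - 8*d + 16) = (d - 4)*(d - 1)*(d - 4)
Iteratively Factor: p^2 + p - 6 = (p + 3)*(p - 2)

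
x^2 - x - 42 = (x - 7)*(x + 6)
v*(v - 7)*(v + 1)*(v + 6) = v^4 - 43*v^2 - 42*v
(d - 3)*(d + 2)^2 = d^3 + d^2 - 8*d - 12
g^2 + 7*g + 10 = (g + 2)*(g + 5)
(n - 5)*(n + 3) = n^2 - 2*n - 15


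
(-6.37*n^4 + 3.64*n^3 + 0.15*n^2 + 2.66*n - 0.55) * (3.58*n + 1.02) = -22.8046*n^5 + 6.5338*n^4 + 4.2498*n^3 + 9.6758*n^2 + 0.7442*n - 0.561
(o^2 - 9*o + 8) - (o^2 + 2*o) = 8 - 11*o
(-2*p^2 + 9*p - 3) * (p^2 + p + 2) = -2*p^4 + 7*p^3 + 2*p^2 + 15*p - 6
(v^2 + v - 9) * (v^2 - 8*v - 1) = v^4 - 7*v^3 - 18*v^2 + 71*v + 9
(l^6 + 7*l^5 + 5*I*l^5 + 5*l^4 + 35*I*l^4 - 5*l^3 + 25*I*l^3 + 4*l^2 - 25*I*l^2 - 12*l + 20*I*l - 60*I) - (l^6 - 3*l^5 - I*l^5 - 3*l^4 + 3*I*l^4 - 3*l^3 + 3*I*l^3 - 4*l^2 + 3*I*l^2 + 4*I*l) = 10*l^5 + 6*I*l^5 + 8*l^4 + 32*I*l^4 - 2*l^3 + 22*I*l^3 + 8*l^2 - 28*I*l^2 - 12*l + 16*I*l - 60*I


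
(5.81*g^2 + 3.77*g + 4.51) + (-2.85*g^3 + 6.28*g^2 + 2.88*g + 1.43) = -2.85*g^3 + 12.09*g^2 + 6.65*g + 5.94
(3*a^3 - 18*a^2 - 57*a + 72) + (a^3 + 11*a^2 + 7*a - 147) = 4*a^3 - 7*a^2 - 50*a - 75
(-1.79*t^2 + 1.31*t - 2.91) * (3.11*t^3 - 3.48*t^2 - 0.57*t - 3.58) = -5.5669*t^5 + 10.3033*t^4 - 12.5886*t^3 + 15.7883*t^2 - 3.0311*t + 10.4178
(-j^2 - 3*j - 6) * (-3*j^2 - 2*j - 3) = 3*j^4 + 11*j^3 + 27*j^2 + 21*j + 18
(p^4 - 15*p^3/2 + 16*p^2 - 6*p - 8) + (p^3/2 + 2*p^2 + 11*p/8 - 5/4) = p^4 - 7*p^3 + 18*p^2 - 37*p/8 - 37/4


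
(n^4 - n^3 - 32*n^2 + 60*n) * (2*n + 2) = 2*n^5 - 66*n^3 + 56*n^2 + 120*n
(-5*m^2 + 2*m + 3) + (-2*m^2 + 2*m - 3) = -7*m^2 + 4*m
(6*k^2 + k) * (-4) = -24*k^2 - 4*k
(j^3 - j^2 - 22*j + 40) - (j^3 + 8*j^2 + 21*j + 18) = -9*j^2 - 43*j + 22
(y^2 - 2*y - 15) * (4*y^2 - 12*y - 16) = 4*y^4 - 20*y^3 - 52*y^2 + 212*y + 240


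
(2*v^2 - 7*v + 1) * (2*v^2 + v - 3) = 4*v^4 - 12*v^3 - 11*v^2 + 22*v - 3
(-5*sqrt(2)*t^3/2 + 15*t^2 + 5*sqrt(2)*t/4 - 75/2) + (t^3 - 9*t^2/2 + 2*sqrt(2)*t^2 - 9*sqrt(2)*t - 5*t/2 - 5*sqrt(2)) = -5*sqrt(2)*t^3/2 + t^3 + 2*sqrt(2)*t^2 + 21*t^2/2 - 31*sqrt(2)*t/4 - 5*t/2 - 75/2 - 5*sqrt(2)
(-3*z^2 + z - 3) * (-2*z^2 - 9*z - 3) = 6*z^4 + 25*z^3 + 6*z^2 + 24*z + 9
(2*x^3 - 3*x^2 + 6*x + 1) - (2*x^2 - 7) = 2*x^3 - 5*x^2 + 6*x + 8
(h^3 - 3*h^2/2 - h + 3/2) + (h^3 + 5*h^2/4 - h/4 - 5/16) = 2*h^3 - h^2/4 - 5*h/4 + 19/16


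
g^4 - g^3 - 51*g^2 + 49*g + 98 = (g - 7)*(g - 2)*(g + 1)*(g + 7)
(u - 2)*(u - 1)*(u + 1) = u^3 - 2*u^2 - u + 2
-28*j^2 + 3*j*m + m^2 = (-4*j + m)*(7*j + m)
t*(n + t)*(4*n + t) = 4*n^2*t + 5*n*t^2 + t^3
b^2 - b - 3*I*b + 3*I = (b - 1)*(b - 3*I)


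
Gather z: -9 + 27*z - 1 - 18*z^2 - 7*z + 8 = -18*z^2 + 20*z - 2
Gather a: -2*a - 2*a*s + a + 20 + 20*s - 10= a*(-2*s - 1) + 20*s + 10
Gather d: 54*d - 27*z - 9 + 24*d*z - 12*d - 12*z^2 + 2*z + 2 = d*(24*z + 42) - 12*z^2 - 25*z - 7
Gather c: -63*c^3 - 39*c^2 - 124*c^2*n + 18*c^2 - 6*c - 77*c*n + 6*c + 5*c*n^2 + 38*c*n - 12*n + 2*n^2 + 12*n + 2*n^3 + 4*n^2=-63*c^3 + c^2*(-124*n - 21) + c*(5*n^2 - 39*n) + 2*n^3 + 6*n^2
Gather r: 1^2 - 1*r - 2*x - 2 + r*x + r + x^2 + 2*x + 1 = r*x + x^2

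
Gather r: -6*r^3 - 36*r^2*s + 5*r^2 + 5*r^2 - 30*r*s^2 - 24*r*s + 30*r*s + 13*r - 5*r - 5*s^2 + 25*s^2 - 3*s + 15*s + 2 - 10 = -6*r^3 + r^2*(10 - 36*s) + r*(-30*s^2 + 6*s + 8) + 20*s^2 + 12*s - 8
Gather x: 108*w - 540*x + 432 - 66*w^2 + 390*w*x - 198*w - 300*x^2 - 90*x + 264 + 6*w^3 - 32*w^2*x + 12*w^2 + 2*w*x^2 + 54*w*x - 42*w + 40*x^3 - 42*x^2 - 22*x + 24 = 6*w^3 - 54*w^2 - 132*w + 40*x^3 + x^2*(2*w - 342) + x*(-32*w^2 + 444*w - 652) + 720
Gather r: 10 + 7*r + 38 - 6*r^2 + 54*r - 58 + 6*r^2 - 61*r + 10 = 0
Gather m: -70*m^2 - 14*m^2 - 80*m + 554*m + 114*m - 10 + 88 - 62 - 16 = -84*m^2 + 588*m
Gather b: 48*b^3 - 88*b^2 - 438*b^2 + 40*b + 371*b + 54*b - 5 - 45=48*b^3 - 526*b^2 + 465*b - 50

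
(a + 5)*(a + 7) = a^2 + 12*a + 35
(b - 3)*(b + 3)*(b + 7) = b^3 + 7*b^2 - 9*b - 63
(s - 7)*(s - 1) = s^2 - 8*s + 7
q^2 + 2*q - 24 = (q - 4)*(q + 6)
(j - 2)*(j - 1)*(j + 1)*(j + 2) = j^4 - 5*j^2 + 4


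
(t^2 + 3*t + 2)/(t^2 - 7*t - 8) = (t + 2)/(t - 8)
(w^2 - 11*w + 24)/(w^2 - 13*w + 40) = (w - 3)/(w - 5)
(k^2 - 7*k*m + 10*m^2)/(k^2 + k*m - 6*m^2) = (k - 5*m)/(k + 3*m)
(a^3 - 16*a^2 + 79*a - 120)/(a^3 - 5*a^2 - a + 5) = (a^2 - 11*a + 24)/(a^2 - 1)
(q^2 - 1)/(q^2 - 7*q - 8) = (q - 1)/(q - 8)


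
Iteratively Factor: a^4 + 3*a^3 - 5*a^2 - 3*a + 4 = (a + 4)*(a^3 - a^2 - a + 1) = (a - 1)*(a + 4)*(a^2 - 1) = (a - 1)^2*(a + 4)*(a + 1)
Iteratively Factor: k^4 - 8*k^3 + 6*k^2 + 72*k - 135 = (k - 5)*(k^3 - 3*k^2 - 9*k + 27) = (k - 5)*(k + 3)*(k^2 - 6*k + 9) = (k - 5)*(k - 3)*(k + 3)*(k - 3)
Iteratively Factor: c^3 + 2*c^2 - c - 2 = (c + 1)*(c^2 + c - 2) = (c + 1)*(c + 2)*(c - 1)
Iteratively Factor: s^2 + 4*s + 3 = (s + 3)*(s + 1)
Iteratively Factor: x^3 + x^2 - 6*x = (x)*(x^2 + x - 6) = x*(x + 3)*(x - 2)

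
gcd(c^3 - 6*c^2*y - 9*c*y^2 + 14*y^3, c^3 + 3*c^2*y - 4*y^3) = -c^2 - c*y + 2*y^2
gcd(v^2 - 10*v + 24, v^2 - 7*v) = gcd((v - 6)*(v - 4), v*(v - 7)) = 1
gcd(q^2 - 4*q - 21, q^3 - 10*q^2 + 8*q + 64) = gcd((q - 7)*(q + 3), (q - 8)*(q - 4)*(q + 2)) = 1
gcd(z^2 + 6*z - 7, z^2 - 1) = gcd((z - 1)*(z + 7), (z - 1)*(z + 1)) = z - 1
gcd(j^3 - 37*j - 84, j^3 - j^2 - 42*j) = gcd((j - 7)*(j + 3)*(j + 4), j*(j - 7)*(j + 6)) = j - 7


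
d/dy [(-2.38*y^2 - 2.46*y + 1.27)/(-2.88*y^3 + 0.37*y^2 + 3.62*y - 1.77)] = (-6.8544*y^4 - 14.1696*y^3 + 3.2674*y^2 + 7.4854*y - 0.243200000000001)/(8.2944*y^6 - 2.1312*y^5 - 20.7143*y^4 + 12.874*y^3 + 11.7946*y^2 - 12.8148*y + 3.1329)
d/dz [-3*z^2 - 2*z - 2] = -6*z - 2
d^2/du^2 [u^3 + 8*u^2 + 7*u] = 6*u + 16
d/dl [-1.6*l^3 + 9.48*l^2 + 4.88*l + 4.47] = -4.8*l^2 + 18.96*l + 4.88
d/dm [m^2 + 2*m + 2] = 2*m + 2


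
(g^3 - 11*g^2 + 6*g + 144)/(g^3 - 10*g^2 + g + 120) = (g - 6)/(g - 5)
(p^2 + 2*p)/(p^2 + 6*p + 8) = p/(p + 4)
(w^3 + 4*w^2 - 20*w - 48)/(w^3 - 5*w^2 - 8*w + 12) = (w^2 + 2*w - 24)/(w^2 - 7*w + 6)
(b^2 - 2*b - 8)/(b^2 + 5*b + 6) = (b - 4)/(b + 3)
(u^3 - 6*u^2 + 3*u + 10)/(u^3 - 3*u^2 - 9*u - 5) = (u - 2)/(u + 1)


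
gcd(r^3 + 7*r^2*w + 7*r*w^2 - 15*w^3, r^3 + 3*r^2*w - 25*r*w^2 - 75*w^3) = r^2 + 8*r*w + 15*w^2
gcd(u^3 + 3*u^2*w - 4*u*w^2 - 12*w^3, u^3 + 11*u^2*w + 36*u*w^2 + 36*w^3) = u^2 + 5*u*w + 6*w^2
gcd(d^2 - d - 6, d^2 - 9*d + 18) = d - 3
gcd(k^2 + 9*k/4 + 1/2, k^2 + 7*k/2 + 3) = k + 2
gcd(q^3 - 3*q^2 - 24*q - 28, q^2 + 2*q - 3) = 1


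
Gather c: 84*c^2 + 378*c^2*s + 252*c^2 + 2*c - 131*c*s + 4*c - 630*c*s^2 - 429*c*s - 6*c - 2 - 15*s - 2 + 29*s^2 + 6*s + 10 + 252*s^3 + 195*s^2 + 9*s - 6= c^2*(378*s + 336) + c*(-630*s^2 - 560*s) + 252*s^3 + 224*s^2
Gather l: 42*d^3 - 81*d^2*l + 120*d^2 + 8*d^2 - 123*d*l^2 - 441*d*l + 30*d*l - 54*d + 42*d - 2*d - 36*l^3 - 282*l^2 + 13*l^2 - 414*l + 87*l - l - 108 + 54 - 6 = 42*d^3 + 128*d^2 - 14*d - 36*l^3 + l^2*(-123*d - 269) + l*(-81*d^2 - 411*d - 328) - 60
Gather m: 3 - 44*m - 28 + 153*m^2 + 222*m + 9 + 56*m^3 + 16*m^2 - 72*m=56*m^3 + 169*m^2 + 106*m - 16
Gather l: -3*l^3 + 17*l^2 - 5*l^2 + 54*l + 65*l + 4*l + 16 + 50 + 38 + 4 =-3*l^3 + 12*l^2 + 123*l + 108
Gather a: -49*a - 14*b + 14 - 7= -49*a - 14*b + 7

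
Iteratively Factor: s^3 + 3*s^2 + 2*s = (s)*(s^2 + 3*s + 2) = s*(s + 2)*(s + 1)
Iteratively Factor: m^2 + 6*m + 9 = (m + 3)*(m + 3)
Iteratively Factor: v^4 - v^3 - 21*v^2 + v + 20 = (v - 1)*(v^3 - 21*v - 20) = (v - 1)*(v + 1)*(v^2 - v - 20) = (v - 5)*(v - 1)*(v + 1)*(v + 4)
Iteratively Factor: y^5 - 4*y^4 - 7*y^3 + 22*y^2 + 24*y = (y - 4)*(y^4 - 7*y^2 - 6*y) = (y - 4)*(y + 1)*(y^3 - y^2 - 6*y) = y*(y - 4)*(y + 1)*(y^2 - y - 6) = y*(y - 4)*(y + 1)*(y + 2)*(y - 3)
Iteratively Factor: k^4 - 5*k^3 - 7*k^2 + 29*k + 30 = (k - 5)*(k^3 - 7*k - 6) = (k - 5)*(k - 3)*(k^2 + 3*k + 2) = (k - 5)*(k - 3)*(k + 1)*(k + 2)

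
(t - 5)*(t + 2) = t^2 - 3*t - 10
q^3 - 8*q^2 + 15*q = q*(q - 5)*(q - 3)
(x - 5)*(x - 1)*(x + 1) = x^3 - 5*x^2 - x + 5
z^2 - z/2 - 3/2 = (z - 3/2)*(z + 1)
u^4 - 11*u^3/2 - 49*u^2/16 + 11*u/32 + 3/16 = (u - 6)*(u - 1/4)*(u + 1/4)*(u + 1/2)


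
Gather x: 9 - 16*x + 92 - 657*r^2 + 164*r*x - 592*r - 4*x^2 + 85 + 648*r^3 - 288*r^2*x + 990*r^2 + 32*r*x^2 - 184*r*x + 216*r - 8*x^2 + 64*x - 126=648*r^3 + 333*r^2 - 376*r + x^2*(32*r - 12) + x*(-288*r^2 - 20*r + 48) + 60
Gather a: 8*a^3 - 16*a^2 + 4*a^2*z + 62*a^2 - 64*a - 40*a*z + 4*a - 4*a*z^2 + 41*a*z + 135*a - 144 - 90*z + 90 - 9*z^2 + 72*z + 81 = 8*a^3 + a^2*(4*z + 46) + a*(-4*z^2 + z + 75) - 9*z^2 - 18*z + 27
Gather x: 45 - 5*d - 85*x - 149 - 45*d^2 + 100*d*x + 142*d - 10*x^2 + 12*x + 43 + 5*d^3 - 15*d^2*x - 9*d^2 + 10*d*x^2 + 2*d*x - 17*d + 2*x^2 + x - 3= 5*d^3 - 54*d^2 + 120*d + x^2*(10*d - 8) + x*(-15*d^2 + 102*d - 72) - 64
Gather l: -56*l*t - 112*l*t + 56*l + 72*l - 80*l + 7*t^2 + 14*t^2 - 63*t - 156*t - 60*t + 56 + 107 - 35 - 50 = l*(48 - 168*t) + 21*t^2 - 279*t + 78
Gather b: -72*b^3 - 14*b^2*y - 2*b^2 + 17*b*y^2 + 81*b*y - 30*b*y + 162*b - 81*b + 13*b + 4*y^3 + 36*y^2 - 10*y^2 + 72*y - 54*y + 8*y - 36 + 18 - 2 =-72*b^3 + b^2*(-14*y - 2) + b*(17*y^2 + 51*y + 94) + 4*y^3 + 26*y^2 + 26*y - 20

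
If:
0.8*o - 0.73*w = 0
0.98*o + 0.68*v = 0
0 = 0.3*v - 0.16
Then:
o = -0.37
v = 0.53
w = -0.41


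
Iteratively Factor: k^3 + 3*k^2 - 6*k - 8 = (k - 2)*(k^2 + 5*k + 4) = (k - 2)*(k + 1)*(k + 4)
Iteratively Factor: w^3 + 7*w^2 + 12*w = (w)*(w^2 + 7*w + 12) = w*(w + 3)*(w + 4)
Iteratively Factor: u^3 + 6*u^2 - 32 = (u + 4)*(u^2 + 2*u - 8) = (u + 4)^2*(u - 2)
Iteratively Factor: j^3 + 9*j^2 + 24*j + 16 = (j + 4)*(j^2 + 5*j + 4) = (j + 4)^2*(j + 1)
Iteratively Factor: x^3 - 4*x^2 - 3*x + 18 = (x - 3)*(x^2 - x - 6) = (x - 3)*(x + 2)*(x - 3)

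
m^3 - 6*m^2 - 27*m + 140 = (m - 7)*(m - 4)*(m + 5)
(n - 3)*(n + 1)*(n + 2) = n^3 - 7*n - 6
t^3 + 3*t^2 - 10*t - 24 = (t - 3)*(t + 2)*(t + 4)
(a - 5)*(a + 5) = a^2 - 25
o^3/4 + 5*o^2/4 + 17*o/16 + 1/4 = (o/4 + 1)*(o + 1/2)^2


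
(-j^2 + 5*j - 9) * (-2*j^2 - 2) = 2*j^4 - 10*j^3 + 20*j^2 - 10*j + 18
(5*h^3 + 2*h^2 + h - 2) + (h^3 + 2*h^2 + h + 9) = 6*h^3 + 4*h^2 + 2*h + 7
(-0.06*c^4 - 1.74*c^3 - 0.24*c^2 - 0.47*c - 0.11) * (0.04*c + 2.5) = -0.0024*c^5 - 0.2196*c^4 - 4.3596*c^3 - 0.6188*c^2 - 1.1794*c - 0.275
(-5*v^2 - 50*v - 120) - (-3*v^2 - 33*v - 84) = -2*v^2 - 17*v - 36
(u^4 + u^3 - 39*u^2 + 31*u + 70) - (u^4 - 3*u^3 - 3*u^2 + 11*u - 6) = 4*u^3 - 36*u^2 + 20*u + 76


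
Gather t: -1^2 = -1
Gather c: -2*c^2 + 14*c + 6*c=-2*c^2 + 20*c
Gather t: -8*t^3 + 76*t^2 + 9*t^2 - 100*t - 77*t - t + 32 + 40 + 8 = -8*t^3 + 85*t^2 - 178*t + 80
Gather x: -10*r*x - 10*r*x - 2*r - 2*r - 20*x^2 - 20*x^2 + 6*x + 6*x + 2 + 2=-4*r - 40*x^2 + x*(12 - 20*r) + 4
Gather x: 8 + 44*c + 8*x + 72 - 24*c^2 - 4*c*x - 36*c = -24*c^2 + 8*c + x*(8 - 4*c) + 80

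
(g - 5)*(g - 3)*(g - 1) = g^3 - 9*g^2 + 23*g - 15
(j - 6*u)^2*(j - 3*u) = j^3 - 15*j^2*u + 72*j*u^2 - 108*u^3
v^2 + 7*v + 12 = (v + 3)*(v + 4)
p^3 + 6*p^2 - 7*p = p*(p - 1)*(p + 7)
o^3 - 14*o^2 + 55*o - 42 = (o - 7)*(o - 6)*(o - 1)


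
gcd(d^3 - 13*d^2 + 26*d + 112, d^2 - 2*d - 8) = d + 2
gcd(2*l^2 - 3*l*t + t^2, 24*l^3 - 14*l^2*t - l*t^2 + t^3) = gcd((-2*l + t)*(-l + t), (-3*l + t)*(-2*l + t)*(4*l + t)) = -2*l + t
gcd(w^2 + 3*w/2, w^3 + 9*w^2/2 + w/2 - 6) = w + 3/2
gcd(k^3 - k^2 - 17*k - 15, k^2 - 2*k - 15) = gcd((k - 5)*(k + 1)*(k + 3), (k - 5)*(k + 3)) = k^2 - 2*k - 15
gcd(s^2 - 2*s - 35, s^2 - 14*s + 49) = s - 7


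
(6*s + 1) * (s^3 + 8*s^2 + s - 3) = 6*s^4 + 49*s^3 + 14*s^2 - 17*s - 3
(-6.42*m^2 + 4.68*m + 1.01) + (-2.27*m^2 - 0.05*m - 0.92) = -8.69*m^2 + 4.63*m + 0.09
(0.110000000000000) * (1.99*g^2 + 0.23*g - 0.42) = 0.2189*g^2 + 0.0253*g - 0.0462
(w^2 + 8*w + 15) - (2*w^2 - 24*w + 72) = -w^2 + 32*w - 57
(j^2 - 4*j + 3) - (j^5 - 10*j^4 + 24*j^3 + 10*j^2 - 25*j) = -j^5 + 10*j^4 - 24*j^3 - 9*j^2 + 21*j + 3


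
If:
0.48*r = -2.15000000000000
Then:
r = -4.48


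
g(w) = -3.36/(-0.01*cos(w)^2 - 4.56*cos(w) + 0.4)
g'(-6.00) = 0.27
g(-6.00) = 0.84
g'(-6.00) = 0.27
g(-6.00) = 0.84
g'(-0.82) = -1.52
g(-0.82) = 1.24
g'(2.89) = 0.16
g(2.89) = -0.70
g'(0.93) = 2.27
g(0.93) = 1.44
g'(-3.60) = 0.34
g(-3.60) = -0.75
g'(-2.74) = -0.28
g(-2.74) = -0.73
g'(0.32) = 0.31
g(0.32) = 0.85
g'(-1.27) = -16.17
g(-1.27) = 3.53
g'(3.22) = -0.05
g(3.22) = -0.68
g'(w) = -3.36*(-0.02*sin(w)*cos(w) - 4.56*sin(w))/(-0.01*cos(w)^2 - 4.56*cos(w) + 0.4)^2 = (0.0672*cos(w) + 15.3216)*sin(w)/(0.01*cos(w)^2 + 4.56*cos(w) - 0.4)^2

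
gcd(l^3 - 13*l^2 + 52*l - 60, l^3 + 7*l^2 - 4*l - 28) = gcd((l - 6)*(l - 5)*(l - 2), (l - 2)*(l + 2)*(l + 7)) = l - 2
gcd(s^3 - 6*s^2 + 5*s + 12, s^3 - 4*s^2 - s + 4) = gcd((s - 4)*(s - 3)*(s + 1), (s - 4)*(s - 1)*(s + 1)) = s^2 - 3*s - 4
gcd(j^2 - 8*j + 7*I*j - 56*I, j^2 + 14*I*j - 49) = j + 7*I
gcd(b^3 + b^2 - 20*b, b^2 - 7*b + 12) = b - 4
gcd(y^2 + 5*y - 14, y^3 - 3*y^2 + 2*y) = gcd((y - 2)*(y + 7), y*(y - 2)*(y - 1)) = y - 2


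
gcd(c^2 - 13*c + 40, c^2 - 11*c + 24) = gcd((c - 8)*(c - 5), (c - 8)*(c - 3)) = c - 8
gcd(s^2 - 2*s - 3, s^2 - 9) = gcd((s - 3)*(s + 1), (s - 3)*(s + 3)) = s - 3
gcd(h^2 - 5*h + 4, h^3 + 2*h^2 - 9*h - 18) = 1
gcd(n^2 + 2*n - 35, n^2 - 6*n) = 1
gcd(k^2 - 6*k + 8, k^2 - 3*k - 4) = k - 4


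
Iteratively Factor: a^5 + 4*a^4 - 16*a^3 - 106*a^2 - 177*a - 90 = (a - 5)*(a^4 + 9*a^3 + 29*a^2 + 39*a + 18) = (a - 5)*(a + 3)*(a^3 + 6*a^2 + 11*a + 6) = (a - 5)*(a + 3)^2*(a^2 + 3*a + 2) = (a - 5)*(a + 1)*(a + 3)^2*(a + 2)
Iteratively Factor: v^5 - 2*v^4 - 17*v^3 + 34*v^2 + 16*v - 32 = (v - 4)*(v^4 + 2*v^3 - 9*v^2 - 2*v + 8) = (v - 4)*(v + 1)*(v^3 + v^2 - 10*v + 8) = (v - 4)*(v + 1)*(v + 4)*(v^2 - 3*v + 2) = (v - 4)*(v - 1)*(v + 1)*(v + 4)*(v - 2)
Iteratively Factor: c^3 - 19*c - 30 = (c + 2)*(c^2 - 2*c - 15) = (c + 2)*(c + 3)*(c - 5)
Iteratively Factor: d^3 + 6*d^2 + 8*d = (d + 2)*(d^2 + 4*d) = (d + 2)*(d + 4)*(d)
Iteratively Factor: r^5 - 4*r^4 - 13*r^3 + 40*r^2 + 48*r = (r)*(r^4 - 4*r^3 - 13*r^2 + 40*r + 48) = r*(r + 3)*(r^3 - 7*r^2 + 8*r + 16) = r*(r + 1)*(r + 3)*(r^2 - 8*r + 16) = r*(r - 4)*(r + 1)*(r + 3)*(r - 4)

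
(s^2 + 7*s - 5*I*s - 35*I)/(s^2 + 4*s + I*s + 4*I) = (s^2 + s*(7 - 5*I) - 35*I)/(s^2 + s*(4 + I) + 4*I)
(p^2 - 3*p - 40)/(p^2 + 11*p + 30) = (p - 8)/(p + 6)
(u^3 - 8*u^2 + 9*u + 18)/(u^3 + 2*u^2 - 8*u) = (u^3 - 8*u^2 + 9*u + 18)/(u*(u^2 + 2*u - 8))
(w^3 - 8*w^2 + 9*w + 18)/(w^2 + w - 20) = (w^3 - 8*w^2 + 9*w + 18)/(w^2 + w - 20)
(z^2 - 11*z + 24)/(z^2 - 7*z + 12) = (z - 8)/(z - 4)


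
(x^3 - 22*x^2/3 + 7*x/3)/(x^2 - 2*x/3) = (3*x^2 - 22*x + 7)/(3*x - 2)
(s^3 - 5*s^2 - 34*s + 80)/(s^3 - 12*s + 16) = (s^2 - 3*s - 40)/(s^2 + 2*s - 8)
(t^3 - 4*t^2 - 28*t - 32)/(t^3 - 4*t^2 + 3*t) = (t^3 - 4*t^2 - 28*t - 32)/(t*(t^2 - 4*t + 3))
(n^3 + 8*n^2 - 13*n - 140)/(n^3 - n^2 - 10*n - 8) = (n^2 + 12*n + 35)/(n^2 + 3*n + 2)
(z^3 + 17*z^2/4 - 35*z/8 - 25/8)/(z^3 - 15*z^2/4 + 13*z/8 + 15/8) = (z + 5)/(z - 3)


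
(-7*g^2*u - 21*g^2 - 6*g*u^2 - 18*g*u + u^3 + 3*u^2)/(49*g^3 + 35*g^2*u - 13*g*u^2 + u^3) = (u + 3)/(-7*g + u)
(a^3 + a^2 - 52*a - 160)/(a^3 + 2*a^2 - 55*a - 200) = (a + 4)/(a + 5)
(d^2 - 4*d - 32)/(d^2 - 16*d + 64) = (d + 4)/(d - 8)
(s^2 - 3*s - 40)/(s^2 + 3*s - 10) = (s - 8)/(s - 2)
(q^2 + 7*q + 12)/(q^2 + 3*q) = (q + 4)/q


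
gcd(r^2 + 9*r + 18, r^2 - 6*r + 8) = 1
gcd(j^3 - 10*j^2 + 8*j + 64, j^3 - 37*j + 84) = j - 4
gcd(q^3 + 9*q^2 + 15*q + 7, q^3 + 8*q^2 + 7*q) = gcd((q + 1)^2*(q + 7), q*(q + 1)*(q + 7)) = q^2 + 8*q + 7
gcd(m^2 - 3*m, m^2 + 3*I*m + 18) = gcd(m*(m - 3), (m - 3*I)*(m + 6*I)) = 1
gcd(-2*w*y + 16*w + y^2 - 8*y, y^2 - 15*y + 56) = y - 8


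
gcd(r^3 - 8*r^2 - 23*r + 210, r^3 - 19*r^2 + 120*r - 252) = r^2 - 13*r + 42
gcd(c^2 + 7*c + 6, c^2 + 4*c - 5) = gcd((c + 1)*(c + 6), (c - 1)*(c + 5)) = 1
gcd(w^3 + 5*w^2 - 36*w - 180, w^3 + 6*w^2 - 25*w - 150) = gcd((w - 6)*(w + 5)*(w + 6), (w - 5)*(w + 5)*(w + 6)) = w^2 + 11*w + 30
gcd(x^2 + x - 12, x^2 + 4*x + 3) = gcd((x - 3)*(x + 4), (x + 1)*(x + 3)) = 1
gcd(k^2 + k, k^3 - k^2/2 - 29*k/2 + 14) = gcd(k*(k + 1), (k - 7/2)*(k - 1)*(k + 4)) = 1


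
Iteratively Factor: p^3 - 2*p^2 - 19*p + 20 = (p - 1)*(p^2 - p - 20) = (p - 5)*(p - 1)*(p + 4)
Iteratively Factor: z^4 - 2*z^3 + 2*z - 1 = (z - 1)*(z^3 - z^2 - z + 1) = (z - 1)^2*(z^2 - 1) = (z - 1)^2*(z + 1)*(z - 1)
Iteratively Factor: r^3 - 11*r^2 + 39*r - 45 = (r - 5)*(r^2 - 6*r + 9) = (r - 5)*(r - 3)*(r - 3)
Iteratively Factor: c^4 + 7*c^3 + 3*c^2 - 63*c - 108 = (c + 3)*(c^3 + 4*c^2 - 9*c - 36) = (c - 3)*(c + 3)*(c^2 + 7*c + 12) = (c - 3)*(c + 3)*(c + 4)*(c + 3)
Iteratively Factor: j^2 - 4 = (j + 2)*(j - 2)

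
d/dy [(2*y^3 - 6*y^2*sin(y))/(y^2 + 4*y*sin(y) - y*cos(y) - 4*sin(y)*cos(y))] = 2*y*(-y*(y - 3*sin(y))*(y*sin(y) + 4*y*cos(y) + 2*y + 4*sin(y) - cos(y) - 4*cos(2*y)) + 3*(-y*cos(y) + y - 2*sin(y))*(y^2 + 4*y*sin(y) - y*cos(y) - 2*sin(2*y)))/((y + 4*sin(y))^2*(y - cos(y))^2)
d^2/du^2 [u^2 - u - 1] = 2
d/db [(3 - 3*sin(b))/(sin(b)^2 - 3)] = 3*(sin(b)^2 - 2*sin(b) + 3)*cos(b)/(sin(b)^2 - 3)^2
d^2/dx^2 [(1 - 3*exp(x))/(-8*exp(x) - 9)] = (315 - 280*exp(x))*exp(x)/(512*exp(3*x) + 1728*exp(2*x) + 1944*exp(x) + 729)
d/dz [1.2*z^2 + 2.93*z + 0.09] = 2.4*z + 2.93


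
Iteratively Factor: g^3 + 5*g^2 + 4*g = (g + 1)*(g^2 + 4*g) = g*(g + 1)*(g + 4)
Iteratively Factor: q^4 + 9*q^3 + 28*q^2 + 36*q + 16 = (q + 2)*(q^3 + 7*q^2 + 14*q + 8) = (q + 2)*(q + 4)*(q^2 + 3*q + 2) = (q + 2)^2*(q + 4)*(q + 1)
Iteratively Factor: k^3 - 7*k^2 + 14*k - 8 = (k - 4)*(k^2 - 3*k + 2) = (k - 4)*(k - 2)*(k - 1)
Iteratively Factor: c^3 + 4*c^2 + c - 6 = (c + 2)*(c^2 + 2*c - 3) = (c + 2)*(c + 3)*(c - 1)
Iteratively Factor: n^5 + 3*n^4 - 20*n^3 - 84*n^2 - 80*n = (n - 5)*(n^4 + 8*n^3 + 20*n^2 + 16*n) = (n - 5)*(n + 4)*(n^3 + 4*n^2 + 4*n) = (n - 5)*(n + 2)*(n + 4)*(n^2 + 2*n) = n*(n - 5)*(n + 2)*(n + 4)*(n + 2)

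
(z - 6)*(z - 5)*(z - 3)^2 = z^4 - 17*z^3 + 105*z^2 - 279*z + 270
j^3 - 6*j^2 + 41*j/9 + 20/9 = (j - 5)*(j - 4/3)*(j + 1/3)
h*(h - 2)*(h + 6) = h^3 + 4*h^2 - 12*h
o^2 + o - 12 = (o - 3)*(o + 4)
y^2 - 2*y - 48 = (y - 8)*(y + 6)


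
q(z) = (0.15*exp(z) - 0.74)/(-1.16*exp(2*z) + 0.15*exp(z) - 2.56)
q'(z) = (0.15*exp(z) - 0.74)*(2.32*exp(2*z) - 0.15*exp(z))/(-1.16*exp(2*z) + 0.15*exp(z) - 2.56)^2 + 0.15*exp(z)/(-1.16*exp(2*z) + 0.15*exp(z) - 2.56)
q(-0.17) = 0.19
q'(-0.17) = -0.13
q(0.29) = 0.12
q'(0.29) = -0.15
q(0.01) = 0.16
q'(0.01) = -0.14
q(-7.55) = 0.29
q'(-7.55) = -0.00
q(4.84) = -0.00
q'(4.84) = 0.00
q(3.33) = -0.00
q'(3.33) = 0.00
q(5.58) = -0.00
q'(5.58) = 0.00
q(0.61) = 0.07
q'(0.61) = -0.14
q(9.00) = 0.00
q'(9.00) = 0.00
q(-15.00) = 0.29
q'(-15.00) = 0.00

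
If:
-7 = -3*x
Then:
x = 7/3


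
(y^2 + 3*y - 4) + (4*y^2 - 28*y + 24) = 5*y^2 - 25*y + 20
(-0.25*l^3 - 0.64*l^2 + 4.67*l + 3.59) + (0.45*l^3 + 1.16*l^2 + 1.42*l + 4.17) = 0.2*l^3 + 0.52*l^2 + 6.09*l + 7.76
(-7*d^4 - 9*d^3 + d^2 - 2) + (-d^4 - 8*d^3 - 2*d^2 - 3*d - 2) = -8*d^4 - 17*d^3 - d^2 - 3*d - 4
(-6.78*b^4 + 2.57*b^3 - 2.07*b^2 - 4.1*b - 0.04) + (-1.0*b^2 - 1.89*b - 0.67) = -6.78*b^4 + 2.57*b^3 - 3.07*b^2 - 5.99*b - 0.71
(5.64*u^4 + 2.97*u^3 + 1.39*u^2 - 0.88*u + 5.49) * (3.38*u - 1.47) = 19.0632*u^5 + 1.7478*u^4 + 0.3323*u^3 - 5.0177*u^2 + 19.8498*u - 8.0703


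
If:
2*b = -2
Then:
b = -1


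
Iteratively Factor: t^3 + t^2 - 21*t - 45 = (t + 3)*(t^2 - 2*t - 15) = (t - 5)*(t + 3)*(t + 3)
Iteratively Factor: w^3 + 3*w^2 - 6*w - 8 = (w + 1)*(w^2 + 2*w - 8) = (w + 1)*(w + 4)*(w - 2)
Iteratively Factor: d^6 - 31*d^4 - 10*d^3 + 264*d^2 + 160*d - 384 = (d - 1)*(d^5 + d^4 - 30*d^3 - 40*d^2 + 224*d + 384) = (d - 1)*(d + 4)*(d^4 - 3*d^3 - 18*d^2 + 32*d + 96) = (d - 4)*(d - 1)*(d + 4)*(d^3 + d^2 - 14*d - 24) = (d - 4)^2*(d - 1)*(d + 4)*(d^2 + 5*d + 6) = (d - 4)^2*(d - 1)*(d + 3)*(d + 4)*(d + 2)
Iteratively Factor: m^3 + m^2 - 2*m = (m - 1)*(m^2 + 2*m) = m*(m - 1)*(m + 2)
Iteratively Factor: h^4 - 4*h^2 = (h - 2)*(h^3 + 2*h^2) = h*(h - 2)*(h^2 + 2*h) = h^2*(h - 2)*(h + 2)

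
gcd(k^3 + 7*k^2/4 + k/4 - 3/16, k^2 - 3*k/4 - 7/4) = 1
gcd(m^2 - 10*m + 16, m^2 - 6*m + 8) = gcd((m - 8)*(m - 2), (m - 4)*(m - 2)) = m - 2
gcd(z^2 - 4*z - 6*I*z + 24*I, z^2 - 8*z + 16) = z - 4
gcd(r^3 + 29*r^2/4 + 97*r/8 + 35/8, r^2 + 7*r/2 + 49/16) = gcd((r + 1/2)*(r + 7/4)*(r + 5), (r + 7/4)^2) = r + 7/4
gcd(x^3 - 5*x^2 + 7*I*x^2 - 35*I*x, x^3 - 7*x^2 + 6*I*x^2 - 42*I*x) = x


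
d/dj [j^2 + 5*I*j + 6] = 2*j + 5*I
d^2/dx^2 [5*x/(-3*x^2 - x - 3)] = 10*(-x*(6*x + 1)^2 + (9*x + 1)*(3*x^2 + x + 3))/(3*x^2 + x + 3)^3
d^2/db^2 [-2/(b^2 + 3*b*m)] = 4*(b*(b + 3*m) - (2*b + 3*m)^2)/(b^3*(b + 3*m)^3)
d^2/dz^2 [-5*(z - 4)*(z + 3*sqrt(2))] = -10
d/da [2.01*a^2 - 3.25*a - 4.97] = 4.02*a - 3.25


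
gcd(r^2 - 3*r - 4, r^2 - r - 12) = r - 4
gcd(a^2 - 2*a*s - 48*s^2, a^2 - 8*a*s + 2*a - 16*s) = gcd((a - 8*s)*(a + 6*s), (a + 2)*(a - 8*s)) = -a + 8*s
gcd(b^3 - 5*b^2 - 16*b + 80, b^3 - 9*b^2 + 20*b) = b^2 - 9*b + 20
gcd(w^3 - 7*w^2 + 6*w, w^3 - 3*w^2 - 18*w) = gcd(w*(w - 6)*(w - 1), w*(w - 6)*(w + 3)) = w^2 - 6*w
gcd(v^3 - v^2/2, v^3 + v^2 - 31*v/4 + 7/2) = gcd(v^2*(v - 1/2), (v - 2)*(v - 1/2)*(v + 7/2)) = v - 1/2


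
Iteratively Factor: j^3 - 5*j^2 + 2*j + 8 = (j + 1)*(j^2 - 6*j + 8) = (j - 4)*(j + 1)*(j - 2)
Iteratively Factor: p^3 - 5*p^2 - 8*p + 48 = (p - 4)*(p^2 - p - 12) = (p - 4)^2*(p + 3)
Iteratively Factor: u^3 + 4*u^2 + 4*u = (u + 2)*(u^2 + 2*u) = u*(u + 2)*(u + 2)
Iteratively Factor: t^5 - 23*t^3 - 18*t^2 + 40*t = (t - 5)*(t^4 + 5*t^3 + 2*t^2 - 8*t) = (t - 5)*(t + 4)*(t^3 + t^2 - 2*t) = (t - 5)*(t - 1)*(t + 4)*(t^2 + 2*t) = (t - 5)*(t - 1)*(t + 2)*(t + 4)*(t)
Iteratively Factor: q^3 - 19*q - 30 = (q + 2)*(q^2 - 2*q - 15) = (q + 2)*(q + 3)*(q - 5)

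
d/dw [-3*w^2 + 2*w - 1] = 2 - 6*w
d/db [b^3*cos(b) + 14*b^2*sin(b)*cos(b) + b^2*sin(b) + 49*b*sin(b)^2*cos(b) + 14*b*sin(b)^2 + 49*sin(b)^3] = -b^3*sin(b) - 28*b^2*sin(b)^2 + 4*b^2*cos(b) + 14*b^2 - 147*b*sin(b)^3 + 56*b*sin(b)*cos(b) + 100*b*sin(b) + 196*sin(b)^2*cos(b) + 14*sin(b)^2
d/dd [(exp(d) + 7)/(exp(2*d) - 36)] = (-2*(exp(d) + 7)*exp(d) + exp(2*d) - 36)*exp(d)/(exp(2*d) - 36)^2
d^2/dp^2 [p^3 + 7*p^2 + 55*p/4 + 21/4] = 6*p + 14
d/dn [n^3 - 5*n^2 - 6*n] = 3*n^2 - 10*n - 6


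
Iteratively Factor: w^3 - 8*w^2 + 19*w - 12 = (w - 4)*(w^2 - 4*w + 3) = (w - 4)*(w - 1)*(w - 3)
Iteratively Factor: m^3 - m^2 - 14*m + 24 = (m - 2)*(m^2 + m - 12) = (m - 3)*(m - 2)*(m + 4)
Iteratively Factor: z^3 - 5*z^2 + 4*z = (z - 1)*(z^2 - 4*z) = z*(z - 1)*(z - 4)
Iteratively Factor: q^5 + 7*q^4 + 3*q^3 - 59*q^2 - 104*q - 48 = (q - 3)*(q^4 + 10*q^3 + 33*q^2 + 40*q + 16) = (q - 3)*(q + 1)*(q^3 + 9*q^2 + 24*q + 16) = (q - 3)*(q + 1)*(q + 4)*(q^2 + 5*q + 4) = (q - 3)*(q + 1)^2*(q + 4)*(q + 4)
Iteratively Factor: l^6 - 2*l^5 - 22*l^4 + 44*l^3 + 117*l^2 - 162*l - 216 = (l - 3)*(l^5 + l^4 - 19*l^3 - 13*l^2 + 78*l + 72) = (l - 3)*(l + 4)*(l^4 - 3*l^3 - 7*l^2 + 15*l + 18) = (l - 3)^2*(l + 4)*(l^3 - 7*l - 6) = (l - 3)^2*(l + 1)*(l + 4)*(l^2 - l - 6) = (l - 3)^2*(l + 1)*(l + 2)*(l + 4)*(l - 3)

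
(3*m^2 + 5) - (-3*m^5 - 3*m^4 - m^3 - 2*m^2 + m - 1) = 3*m^5 + 3*m^4 + m^3 + 5*m^2 - m + 6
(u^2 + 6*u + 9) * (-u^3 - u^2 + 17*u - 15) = -u^5 - 7*u^4 + 2*u^3 + 78*u^2 + 63*u - 135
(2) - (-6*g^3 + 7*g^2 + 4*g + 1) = 6*g^3 - 7*g^2 - 4*g + 1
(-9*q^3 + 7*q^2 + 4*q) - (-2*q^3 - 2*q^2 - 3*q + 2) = -7*q^3 + 9*q^2 + 7*q - 2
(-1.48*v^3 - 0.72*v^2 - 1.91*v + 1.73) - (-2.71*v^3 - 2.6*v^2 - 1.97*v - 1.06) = 1.23*v^3 + 1.88*v^2 + 0.0600000000000001*v + 2.79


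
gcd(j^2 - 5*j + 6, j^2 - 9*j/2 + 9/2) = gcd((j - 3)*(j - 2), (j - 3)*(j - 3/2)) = j - 3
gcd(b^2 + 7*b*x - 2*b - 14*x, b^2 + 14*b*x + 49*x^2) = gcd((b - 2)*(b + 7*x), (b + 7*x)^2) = b + 7*x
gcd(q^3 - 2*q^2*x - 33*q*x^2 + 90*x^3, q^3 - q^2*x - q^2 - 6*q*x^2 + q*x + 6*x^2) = -q + 3*x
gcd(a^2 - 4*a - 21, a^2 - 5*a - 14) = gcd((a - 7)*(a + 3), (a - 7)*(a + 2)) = a - 7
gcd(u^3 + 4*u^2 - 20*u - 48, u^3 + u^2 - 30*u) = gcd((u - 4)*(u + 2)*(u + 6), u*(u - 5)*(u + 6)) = u + 6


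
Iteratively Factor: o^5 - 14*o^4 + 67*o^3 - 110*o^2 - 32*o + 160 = (o - 4)*(o^4 - 10*o^3 + 27*o^2 - 2*o - 40) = (o - 4)^2*(o^3 - 6*o^2 + 3*o + 10) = (o - 5)*(o - 4)^2*(o^2 - o - 2) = (o - 5)*(o - 4)^2*(o + 1)*(o - 2)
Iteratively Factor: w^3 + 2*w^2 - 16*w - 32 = (w + 4)*(w^2 - 2*w - 8) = (w - 4)*(w + 4)*(w + 2)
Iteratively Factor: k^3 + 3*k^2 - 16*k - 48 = (k + 3)*(k^2 - 16) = (k - 4)*(k + 3)*(k + 4)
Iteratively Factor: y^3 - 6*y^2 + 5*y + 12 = (y - 3)*(y^2 - 3*y - 4) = (y - 3)*(y + 1)*(y - 4)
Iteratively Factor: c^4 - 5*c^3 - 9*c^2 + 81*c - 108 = (c + 4)*(c^3 - 9*c^2 + 27*c - 27) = (c - 3)*(c + 4)*(c^2 - 6*c + 9) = (c - 3)^2*(c + 4)*(c - 3)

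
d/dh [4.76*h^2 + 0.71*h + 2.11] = 9.52*h + 0.71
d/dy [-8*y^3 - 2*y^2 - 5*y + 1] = -24*y^2 - 4*y - 5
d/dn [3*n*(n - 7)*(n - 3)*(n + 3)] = 12*n^3 - 63*n^2 - 54*n + 189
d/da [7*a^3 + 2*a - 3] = 21*a^2 + 2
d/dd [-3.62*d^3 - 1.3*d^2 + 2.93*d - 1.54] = -10.86*d^2 - 2.6*d + 2.93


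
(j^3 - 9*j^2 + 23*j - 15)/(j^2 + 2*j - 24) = (j^3 - 9*j^2 + 23*j - 15)/(j^2 + 2*j - 24)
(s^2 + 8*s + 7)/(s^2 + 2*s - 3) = (s^2 + 8*s + 7)/(s^2 + 2*s - 3)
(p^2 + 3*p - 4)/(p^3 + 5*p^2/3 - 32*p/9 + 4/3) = 9*(p^2 + 3*p - 4)/(9*p^3 + 15*p^2 - 32*p + 12)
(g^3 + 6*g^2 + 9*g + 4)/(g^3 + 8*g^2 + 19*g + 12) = (g + 1)/(g + 3)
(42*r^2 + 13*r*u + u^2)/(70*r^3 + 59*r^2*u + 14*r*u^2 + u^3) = (6*r + u)/(10*r^2 + 7*r*u + u^2)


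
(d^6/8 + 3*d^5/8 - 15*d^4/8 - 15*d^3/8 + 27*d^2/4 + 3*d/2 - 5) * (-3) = -3*d^6/8 - 9*d^5/8 + 45*d^4/8 + 45*d^3/8 - 81*d^2/4 - 9*d/2 + 15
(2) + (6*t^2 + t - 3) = 6*t^2 + t - 1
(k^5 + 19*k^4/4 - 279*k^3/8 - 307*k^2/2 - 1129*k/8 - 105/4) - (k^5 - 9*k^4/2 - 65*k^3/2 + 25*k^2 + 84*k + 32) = 37*k^4/4 - 19*k^3/8 - 357*k^2/2 - 1801*k/8 - 233/4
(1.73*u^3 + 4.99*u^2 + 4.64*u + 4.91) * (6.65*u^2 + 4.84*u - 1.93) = 11.5045*u^5 + 41.5567*u^4 + 51.6687*u^3 + 45.4784*u^2 + 14.8092*u - 9.4763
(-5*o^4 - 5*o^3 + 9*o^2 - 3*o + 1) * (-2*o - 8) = 10*o^5 + 50*o^4 + 22*o^3 - 66*o^2 + 22*o - 8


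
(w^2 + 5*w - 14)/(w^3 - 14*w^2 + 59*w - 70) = (w + 7)/(w^2 - 12*w + 35)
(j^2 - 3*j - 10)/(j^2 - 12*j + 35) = (j + 2)/(j - 7)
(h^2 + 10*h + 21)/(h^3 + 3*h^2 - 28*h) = (h + 3)/(h*(h - 4))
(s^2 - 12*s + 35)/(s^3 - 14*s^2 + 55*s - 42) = (s - 5)/(s^2 - 7*s + 6)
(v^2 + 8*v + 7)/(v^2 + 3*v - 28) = (v + 1)/(v - 4)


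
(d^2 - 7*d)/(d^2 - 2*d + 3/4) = 4*d*(d - 7)/(4*d^2 - 8*d + 3)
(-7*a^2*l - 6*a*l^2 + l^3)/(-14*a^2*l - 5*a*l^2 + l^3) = (a + l)/(2*a + l)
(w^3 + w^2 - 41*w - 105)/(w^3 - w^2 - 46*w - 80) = (w^2 - 4*w - 21)/(w^2 - 6*w - 16)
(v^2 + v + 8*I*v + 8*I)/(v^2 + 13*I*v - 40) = (v + 1)/(v + 5*I)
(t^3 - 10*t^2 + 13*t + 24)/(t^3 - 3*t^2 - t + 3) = (t - 8)/(t - 1)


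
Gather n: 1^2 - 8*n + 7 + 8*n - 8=0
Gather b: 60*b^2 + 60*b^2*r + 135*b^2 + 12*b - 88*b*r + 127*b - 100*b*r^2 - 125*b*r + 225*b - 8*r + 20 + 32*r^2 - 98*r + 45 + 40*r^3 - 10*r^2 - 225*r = b^2*(60*r + 195) + b*(-100*r^2 - 213*r + 364) + 40*r^3 + 22*r^2 - 331*r + 65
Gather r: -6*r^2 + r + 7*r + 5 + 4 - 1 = -6*r^2 + 8*r + 8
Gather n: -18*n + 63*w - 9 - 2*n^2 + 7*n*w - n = -2*n^2 + n*(7*w - 19) + 63*w - 9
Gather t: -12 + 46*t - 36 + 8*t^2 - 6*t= 8*t^2 + 40*t - 48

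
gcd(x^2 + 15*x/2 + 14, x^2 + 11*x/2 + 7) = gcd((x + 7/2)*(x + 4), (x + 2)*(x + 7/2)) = x + 7/2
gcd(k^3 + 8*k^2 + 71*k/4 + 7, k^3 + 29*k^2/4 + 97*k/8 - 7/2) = k^2 + 15*k/2 + 14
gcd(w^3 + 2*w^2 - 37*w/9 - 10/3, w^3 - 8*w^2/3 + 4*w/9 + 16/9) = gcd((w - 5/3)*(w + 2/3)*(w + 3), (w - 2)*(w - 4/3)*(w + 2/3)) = w + 2/3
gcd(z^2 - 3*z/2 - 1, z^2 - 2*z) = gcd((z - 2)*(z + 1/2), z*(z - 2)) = z - 2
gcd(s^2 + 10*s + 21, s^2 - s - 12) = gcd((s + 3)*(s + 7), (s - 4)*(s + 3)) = s + 3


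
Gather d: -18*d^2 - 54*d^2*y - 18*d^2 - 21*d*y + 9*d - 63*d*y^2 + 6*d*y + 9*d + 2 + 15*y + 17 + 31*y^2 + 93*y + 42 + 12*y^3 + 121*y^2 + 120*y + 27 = d^2*(-54*y - 36) + d*(-63*y^2 - 15*y + 18) + 12*y^3 + 152*y^2 + 228*y + 88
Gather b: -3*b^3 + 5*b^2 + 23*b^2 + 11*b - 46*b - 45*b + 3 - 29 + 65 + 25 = -3*b^3 + 28*b^2 - 80*b + 64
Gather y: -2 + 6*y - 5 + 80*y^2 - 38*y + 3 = 80*y^2 - 32*y - 4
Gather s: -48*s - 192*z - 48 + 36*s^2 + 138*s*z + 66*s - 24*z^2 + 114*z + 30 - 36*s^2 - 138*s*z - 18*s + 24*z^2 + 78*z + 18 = 0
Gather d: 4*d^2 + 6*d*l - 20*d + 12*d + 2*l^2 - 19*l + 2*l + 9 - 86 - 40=4*d^2 + d*(6*l - 8) + 2*l^2 - 17*l - 117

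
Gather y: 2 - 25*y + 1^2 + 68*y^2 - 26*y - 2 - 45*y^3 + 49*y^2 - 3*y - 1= -45*y^3 + 117*y^2 - 54*y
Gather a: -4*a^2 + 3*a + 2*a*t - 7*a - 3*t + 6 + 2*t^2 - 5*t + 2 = -4*a^2 + a*(2*t - 4) + 2*t^2 - 8*t + 8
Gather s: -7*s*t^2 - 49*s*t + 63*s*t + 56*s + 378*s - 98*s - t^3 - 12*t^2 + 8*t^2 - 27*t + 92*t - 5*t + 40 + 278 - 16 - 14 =s*(-7*t^2 + 14*t + 336) - t^3 - 4*t^2 + 60*t + 288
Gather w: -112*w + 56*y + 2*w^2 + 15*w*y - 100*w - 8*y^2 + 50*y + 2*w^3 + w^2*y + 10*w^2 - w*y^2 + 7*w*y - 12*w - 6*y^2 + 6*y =2*w^3 + w^2*(y + 12) + w*(-y^2 + 22*y - 224) - 14*y^2 + 112*y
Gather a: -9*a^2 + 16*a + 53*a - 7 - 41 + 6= -9*a^2 + 69*a - 42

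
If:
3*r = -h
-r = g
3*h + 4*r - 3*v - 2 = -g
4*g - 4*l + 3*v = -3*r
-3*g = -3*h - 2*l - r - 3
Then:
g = -4/17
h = -12/17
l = -31/34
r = 4/17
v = -58/51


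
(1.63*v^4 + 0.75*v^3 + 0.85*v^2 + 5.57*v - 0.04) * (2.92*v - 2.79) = 4.7596*v^5 - 2.3577*v^4 + 0.3895*v^3 + 13.8929*v^2 - 15.6571*v + 0.1116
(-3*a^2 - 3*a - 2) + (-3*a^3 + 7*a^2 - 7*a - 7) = -3*a^3 + 4*a^2 - 10*a - 9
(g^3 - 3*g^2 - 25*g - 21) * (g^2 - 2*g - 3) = g^5 - 5*g^4 - 22*g^3 + 38*g^2 + 117*g + 63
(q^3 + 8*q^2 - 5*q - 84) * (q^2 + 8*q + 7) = q^5 + 16*q^4 + 66*q^3 - 68*q^2 - 707*q - 588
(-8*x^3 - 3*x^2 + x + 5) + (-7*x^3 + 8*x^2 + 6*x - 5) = -15*x^3 + 5*x^2 + 7*x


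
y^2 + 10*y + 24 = (y + 4)*(y + 6)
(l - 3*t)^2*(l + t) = l^3 - 5*l^2*t + 3*l*t^2 + 9*t^3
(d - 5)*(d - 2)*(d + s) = d^3 + d^2*s - 7*d^2 - 7*d*s + 10*d + 10*s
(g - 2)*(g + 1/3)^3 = g^4 - g^3 - 5*g^2/3 - 17*g/27 - 2/27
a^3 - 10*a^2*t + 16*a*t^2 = a*(a - 8*t)*(a - 2*t)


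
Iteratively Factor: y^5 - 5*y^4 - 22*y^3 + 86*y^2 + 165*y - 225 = (y - 5)*(y^4 - 22*y^2 - 24*y + 45) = (y - 5)*(y + 3)*(y^3 - 3*y^2 - 13*y + 15) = (y - 5)*(y + 3)^2*(y^2 - 6*y + 5) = (y - 5)*(y - 1)*(y + 3)^2*(y - 5)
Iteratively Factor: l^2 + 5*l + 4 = (l + 4)*(l + 1)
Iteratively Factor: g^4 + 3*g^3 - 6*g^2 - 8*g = (g + 1)*(g^3 + 2*g^2 - 8*g) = (g + 1)*(g + 4)*(g^2 - 2*g) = (g - 2)*(g + 1)*(g + 4)*(g)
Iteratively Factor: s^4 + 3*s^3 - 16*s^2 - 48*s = (s + 4)*(s^3 - s^2 - 12*s) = s*(s + 4)*(s^2 - s - 12) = s*(s - 4)*(s + 4)*(s + 3)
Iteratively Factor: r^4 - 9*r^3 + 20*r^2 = (r)*(r^3 - 9*r^2 + 20*r) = r*(r - 5)*(r^2 - 4*r) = r^2*(r - 5)*(r - 4)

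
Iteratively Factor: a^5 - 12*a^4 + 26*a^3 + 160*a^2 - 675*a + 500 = (a - 5)*(a^4 - 7*a^3 - 9*a^2 + 115*a - 100) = (a - 5)*(a - 1)*(a^3 - 6*a^2 - 15*a + 100) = (a - 5)^2*(a - 1)*(a^2 - a - 20) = (a - 5)^3*(a - 1)*(a + 4)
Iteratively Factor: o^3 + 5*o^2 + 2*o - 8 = (o + 2)*(o^2 + 3*o - 4) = (o + 2)*(o + 4)*(o - 1)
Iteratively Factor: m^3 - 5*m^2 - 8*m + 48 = (m - 4)*(m^2 - m - 12) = (m - 4)*(m + 3)*(m - 4)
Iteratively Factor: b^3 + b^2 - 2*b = (b)*(b^2 + b - 2) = b*(b + 2)*(b - 1)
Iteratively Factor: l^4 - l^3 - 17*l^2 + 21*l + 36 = (l - 3)*(l^3 + 2*l^2 - 11*l - 12) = (l - 3)*(l + 4)*(l^2 - 2*l - 3) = (l - 3)*(l + 1)*(l + 4)*(l - 3)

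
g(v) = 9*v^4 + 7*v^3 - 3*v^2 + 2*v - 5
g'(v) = 36*v^3 + 21*v^2 - 6*v + 2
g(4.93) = 6087.26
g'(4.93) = 4796.46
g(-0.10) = -5.24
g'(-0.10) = 2.77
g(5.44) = 8926.05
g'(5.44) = 6386.44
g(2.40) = 377.89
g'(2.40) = 606.22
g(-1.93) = 54.52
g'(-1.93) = -167.00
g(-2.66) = 287.28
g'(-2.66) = -511.01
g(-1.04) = -7.67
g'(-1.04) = -9.54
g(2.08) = 217.63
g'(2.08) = 404.34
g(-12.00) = 174067.00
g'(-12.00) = -59110.00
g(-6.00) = 10027.00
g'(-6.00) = -6982.00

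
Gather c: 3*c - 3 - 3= 3*c - 6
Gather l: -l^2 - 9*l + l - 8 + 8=-l^2 - 8*l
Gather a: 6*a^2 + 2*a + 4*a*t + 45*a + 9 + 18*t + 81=6*a^2 + a*(4*t + 47) + 18*t + 90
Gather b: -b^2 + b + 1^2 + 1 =-b^2 + b + 2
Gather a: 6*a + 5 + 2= 6*a + 7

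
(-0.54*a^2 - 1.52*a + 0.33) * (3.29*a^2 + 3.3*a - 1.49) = -1.7766*a^4 - 6.7828*a^3 - 3.1257*a^2 + 3.3538*a - 0.4917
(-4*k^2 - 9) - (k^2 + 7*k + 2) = -5*k^2 - 7*k - 11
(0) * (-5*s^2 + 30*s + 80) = 0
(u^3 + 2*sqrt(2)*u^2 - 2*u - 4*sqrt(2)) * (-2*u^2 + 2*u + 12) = -2*u^5 - 4*sqrt(2)*u^4 + 2*u^4 + 4*sqrt(2)*u^3 + 16*u^3 - 4*u^2 + 32*sqrt(2)*u^2 - 24*u - 8*sqrt(2)*u - 48*sqrt(2)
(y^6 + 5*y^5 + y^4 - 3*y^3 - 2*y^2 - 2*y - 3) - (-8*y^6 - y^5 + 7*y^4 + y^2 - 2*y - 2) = 9*y^6 + 6*y^5 - 6*y^4 - 3*y^3 - 3*y^2 - 1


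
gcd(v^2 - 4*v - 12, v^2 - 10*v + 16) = 1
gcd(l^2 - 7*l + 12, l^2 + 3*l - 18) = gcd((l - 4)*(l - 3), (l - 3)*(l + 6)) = l - 3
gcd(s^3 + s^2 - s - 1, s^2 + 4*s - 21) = 1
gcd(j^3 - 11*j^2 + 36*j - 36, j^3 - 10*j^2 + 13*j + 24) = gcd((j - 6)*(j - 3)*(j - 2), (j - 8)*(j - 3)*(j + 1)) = j - 3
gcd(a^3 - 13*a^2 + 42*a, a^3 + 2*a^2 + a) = a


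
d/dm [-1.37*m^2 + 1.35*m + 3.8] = 1.35 - 2.74*m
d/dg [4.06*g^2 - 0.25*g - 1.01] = 8.12*g - 0.25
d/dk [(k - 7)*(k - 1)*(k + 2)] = 3*k^2 - 12*k - 9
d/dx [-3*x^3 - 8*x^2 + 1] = x*(-9*x - 16)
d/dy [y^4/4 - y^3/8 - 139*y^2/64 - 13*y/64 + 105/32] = y^3 - 3*y^2/8 - 139*y/32 - 13/64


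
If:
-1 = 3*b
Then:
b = -1/3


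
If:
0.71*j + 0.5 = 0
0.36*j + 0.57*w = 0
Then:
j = -0.70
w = 0.44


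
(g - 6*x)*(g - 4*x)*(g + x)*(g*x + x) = g^4*x - 9*g^3*x^2 + g^3*x + 14*g^2*x^3 - 9*g^2*x^2 + 24*g*x^4 + 14*g*x^3 + 24*x^4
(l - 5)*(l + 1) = l^2 - 4*l - 5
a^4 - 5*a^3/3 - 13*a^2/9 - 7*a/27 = a*(a - 7/3)*(a + 1/3)^2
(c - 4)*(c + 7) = c^2 + 3*c - 28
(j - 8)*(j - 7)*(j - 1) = j^3 - 16*j^2 + 71*j - 56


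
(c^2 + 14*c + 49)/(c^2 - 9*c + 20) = (c^2 + 14*c + 49)/(c^2 - 9*c + 20)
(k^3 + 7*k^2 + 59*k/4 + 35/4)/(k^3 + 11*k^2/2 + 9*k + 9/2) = (4*k^2 + 24*k + 35)/(2*(2*k^2 + 9*k + 9))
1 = 1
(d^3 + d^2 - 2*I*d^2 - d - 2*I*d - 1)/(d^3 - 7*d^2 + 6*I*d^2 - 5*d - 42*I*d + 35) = (d^3 + d^2*(1 - 2*I) - d*(1 + 2*I) - 1)/(d^3 + d^2*(-7 + 6*I) - d*(5 + 42*I) + 35)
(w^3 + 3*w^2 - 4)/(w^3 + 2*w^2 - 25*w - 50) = (w^2 + w - 2)/(w^2 - 25)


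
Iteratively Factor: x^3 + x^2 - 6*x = (x)*(x^2 + x - 6) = x*(x - 2)*(x + 3)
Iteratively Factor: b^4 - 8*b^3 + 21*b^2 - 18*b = (b - 2)*(b^3 - 6*b^2 + 9*b) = b*(b - 2)*(b^2 - 6*b + 9) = b*(b - 3)*(b - 2)*(b - 3)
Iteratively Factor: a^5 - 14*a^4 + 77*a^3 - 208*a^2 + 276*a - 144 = (a - 4)*(a^4 - 10*a^3 + 37*a^2 - 60*a + 36) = (a - 4)*(a - 2)*(a^3 - 8*a^2 + 21*a - 18) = (a - 4)*(a - 3)*(a - 2)*(a^2 - 5*a + 6) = (a - 4)*(a - 3)*(a - 2)^2*(a - 3)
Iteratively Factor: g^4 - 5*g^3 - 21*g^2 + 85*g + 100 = (g + 1)*(g^3 - 6*g^2 - 15*g + 100) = (g - 5)*(g + 1)*(g^2 - g - 20) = (g - 5)*(g + 1)*(g + 4)*(g - 5)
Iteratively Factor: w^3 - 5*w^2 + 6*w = (w - 2)*(w^2 - 3*w) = (w - 3)*(w - 2)*(w)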